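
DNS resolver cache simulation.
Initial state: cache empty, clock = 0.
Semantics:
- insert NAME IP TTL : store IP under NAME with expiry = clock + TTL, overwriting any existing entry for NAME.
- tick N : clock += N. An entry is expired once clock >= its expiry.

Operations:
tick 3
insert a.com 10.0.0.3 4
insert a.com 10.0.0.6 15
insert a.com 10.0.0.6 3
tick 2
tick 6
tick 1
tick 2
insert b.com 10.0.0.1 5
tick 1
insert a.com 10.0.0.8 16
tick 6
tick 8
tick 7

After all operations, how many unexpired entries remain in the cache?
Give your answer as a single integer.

Op 1: tick 3 -> clock=3.
Op 2: insert a.com -> 10.0.0.3 (expiry=3+4=7). clock=3
Op 3: insert a.com -> 10.0.0.6 (expiry=3+15=18). clock=3
Op 4: insert a.com -> 10.0.0.6 (expiry=3+3=6). clock=3
Op 5: tick 2 -> clock=5.
Op 6: tick 6 -> clock=11. purged={a.com}
Op 7: tick 1 -> clock=12.
Op 8: tick 2 -> clock=14.
Op 9: insert b.com -> 10.0.0.1 (expiry=14+5=19). clock=14
Op 10: tick 1 -> clock=15.
Op 11: insert a.com -> 10.0.0.8 (expiry=15+16=31). clock=15
Op 12: tick 6 -> clock=21. purged={b.com}
Op 13: tick 8 -> clock=29.
Op 14: tick 7 -> clock=36. purged={a.com}
Final cache (unexpired): {} -> size=0

Answer: 0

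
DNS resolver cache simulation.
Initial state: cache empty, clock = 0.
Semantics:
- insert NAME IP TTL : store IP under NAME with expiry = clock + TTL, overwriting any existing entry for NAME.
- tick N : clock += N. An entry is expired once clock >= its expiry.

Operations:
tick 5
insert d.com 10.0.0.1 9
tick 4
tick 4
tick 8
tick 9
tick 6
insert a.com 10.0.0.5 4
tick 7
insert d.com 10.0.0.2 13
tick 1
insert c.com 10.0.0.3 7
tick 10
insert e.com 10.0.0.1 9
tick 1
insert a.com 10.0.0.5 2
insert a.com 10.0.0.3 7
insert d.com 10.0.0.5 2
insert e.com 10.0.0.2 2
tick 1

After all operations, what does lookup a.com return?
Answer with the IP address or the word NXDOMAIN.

Answer: 10.0.0.3

Derivation:
Op 1: tick 5 -> clock=5.
Op 2: insert d.com -> 10.0.0.1 (expiry=5+9=14). clock=5
Op 3: tick 4 -> clock=9.
Op 4: tick 4 -> clock=13.
Op 5: tick 8 -> clock=21. purged={d.com}
Op 6: tick 9 -> clock=30.
Op 7: tick 6 -> clock=36.
Op 8: insert a.com -> 10.0.0.5 (expiry=36+4=40). clock=36
Op 9: tick 7 -> clock=43. purged={a.com}
Op 10: insert d.com -> 10.0.0.2 (expiry=43+13=56). clock=43
Op 11: tick 1 -> clock=44.
Op 12: insert c.com -> 10.0.0.3 (expiry=44+7=51). clock=44
Op 13: tick 10 -> clock=54. purged={c.com}
Op 14: insert e.com -> 10.0.0.1 (expiry=54+9=63). clock=54
Op 15: tick 1 -> clock=55.
Op 16: insert a.com -> 10.0.0.5 (expiry=55+2=57). clock=55
Op 17: insert a.com -> 10.0.0.3 (expiry=55+7=62). clock=55
Op 18: insert d.com -> 10.0.0.5 (expiry=55+2=57). clock=55
Op 19: insert e.com -> 10.0.0.2 (expiry=55+2=57). clock=55
Op 20: tick 1 -> clock=56.
lookup a.com: present, ip=10.0.0.3 expiry=62 > clock=56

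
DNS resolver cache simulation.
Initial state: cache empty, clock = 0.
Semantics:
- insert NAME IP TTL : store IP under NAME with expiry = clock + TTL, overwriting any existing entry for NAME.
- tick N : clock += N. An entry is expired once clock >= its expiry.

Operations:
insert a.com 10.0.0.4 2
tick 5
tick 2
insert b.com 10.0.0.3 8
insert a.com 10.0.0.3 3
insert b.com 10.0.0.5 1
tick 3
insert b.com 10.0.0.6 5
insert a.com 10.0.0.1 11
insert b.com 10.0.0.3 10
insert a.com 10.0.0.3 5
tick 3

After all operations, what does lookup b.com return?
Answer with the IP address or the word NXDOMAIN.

Answer: 10.0.0.3

Derivation:
Op 1: insert a.com -> 10.0.0.4 (expiry=0+2=2). clock=0
Op 2: tick 5 -> clock=5. purged={a.com}
Op 3: tick 2 -> clock=7.
Op 4: insert b.com -> 10.0.0.3 (expiry=7+8=15). clock=7
Op 5: insert a.com -> 10.0.0.3 (expiry=7+3=10). clock=7
Op 6: insert b.com -> 10.0.0.5 (expiry=7+1=8). clock=7
Op 7: tick 3 -> clock=10. purged={a.com,b.com}
Op 8: insert b.com -> 10.0.0.6 (expiry=10+5=15). clock=10
Op 9: insert a.com -> 10.0.0.1 (expiry=10+11=21). clock=10
Op 10: insert b.com -> 10.0.0.3 (expiry=10+10=20). clock=10
Op 11: insert a.com -> 10.0.0.3 (expiry=10+5=15). clock=10
Op 12: tick 3 -> clock=13.
lookup b.com: present, ip=10.0.0.3 expiry=20 > clock=13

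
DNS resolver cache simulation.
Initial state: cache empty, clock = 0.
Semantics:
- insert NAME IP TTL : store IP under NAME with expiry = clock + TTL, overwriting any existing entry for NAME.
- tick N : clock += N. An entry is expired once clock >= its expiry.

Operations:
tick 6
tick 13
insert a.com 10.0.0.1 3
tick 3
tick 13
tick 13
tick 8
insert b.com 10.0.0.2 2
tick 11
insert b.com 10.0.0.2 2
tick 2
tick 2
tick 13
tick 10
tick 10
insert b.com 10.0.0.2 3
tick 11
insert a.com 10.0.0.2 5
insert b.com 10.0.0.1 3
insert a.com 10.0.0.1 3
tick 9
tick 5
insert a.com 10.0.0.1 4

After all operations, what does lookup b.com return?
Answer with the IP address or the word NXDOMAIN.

Op 1: tick 6 -> clock=6.
Op 2: tick 13 -> clock=19.
Op 3: insert a.com -> 10.0.0.1 (expiry=19+3=22). clock=19
Op 4: tick 3 -> clock=22. purged={a.com}
Op 5: tick 13 -> clock=35.
Op 6: tick 13 -> clock=48.
Op 7: tick 8 -> clock=56.
Op 8: insert b.com -> 10.0.0.2 (expiry=56+2=58). clock=56
Op 9: tick 11 -> clock=67. purged={b.com}
Op 10: insert b.com -> 10.0.0.2 (expiry=67+2=69). clock=67
Op 11: tick 2 -> clock=69. purged={b.com}
Op 12: tick 2 -> clock=71.
Op 13: tick 13 -> clock=84.
Op 14: tick 10 -> clock=94.
Op 15: tick 10 -> clock=104.
Op 16: insert b.com -> 10.0.0.2 (expiry=104+3=107). clock=104
Op 17: tick 11 -> clock=115. purged={b.com}
Op 18: insert a.com -> 10.0.0.2 (expiry=115+5=120). clock=115
Op 19: insert b.com -> 10.0.0.1 (expiry=115+3=118). clock=115
Op 20: insert a.com -> 10.0.0.1 (expiry=115+3=118). clock=115
Op 21: tick 9 -> clock=124. purged={a.com,b.com}
Op 22: tick 5 -> clock=129.
Op 23: insert a.com -> 10.0.0.1 (expiry=129+4=133). clock=129
lookup b.com: not in cache (expired or never inserted)

Answer: NXDOMAIN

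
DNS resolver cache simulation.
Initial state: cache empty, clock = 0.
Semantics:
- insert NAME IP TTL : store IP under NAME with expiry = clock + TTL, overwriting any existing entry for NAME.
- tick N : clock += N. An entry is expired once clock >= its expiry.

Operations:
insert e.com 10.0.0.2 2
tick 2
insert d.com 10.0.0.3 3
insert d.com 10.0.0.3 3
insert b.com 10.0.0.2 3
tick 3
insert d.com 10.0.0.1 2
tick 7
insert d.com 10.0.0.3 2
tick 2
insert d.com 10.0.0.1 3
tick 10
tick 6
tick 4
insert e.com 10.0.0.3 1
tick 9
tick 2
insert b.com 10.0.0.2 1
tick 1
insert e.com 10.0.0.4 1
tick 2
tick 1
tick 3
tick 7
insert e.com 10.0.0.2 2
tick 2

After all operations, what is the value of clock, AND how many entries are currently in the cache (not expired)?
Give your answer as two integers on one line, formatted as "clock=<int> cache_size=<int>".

Answer: clock=61 cache_size=0

Derivation:
Op 1: insert e.com -> 10.0.0.2 (expiry=0+2=2). clock=0
Op 2: tick 2 -> clock=2. purged={e.com}
Op 3: insert d.com -> 10.0.0.3 (expiry=2+3=5). clock=2
Op 4: insert d.com -> 10.0.0.3 (expiry=2+3=5). clock=2
Op 5: insert b.com -> 10.0.0.2 (expiry=2+3=5). clock=2
Op 6: tick 3 -> clock=5. purged={b.com,d.com}
Op 7: insert d.com -> 10.0.0.1 (expiry=5+2=7). clock=5
Op 8: tick 7 -> clock=12. purged={d.com}
Op 9: insert d.com -> 10.0.0.3 (expiry=12+2=14). clock=12
Op 10: tick 2 -> clock=14. purged={d.com}
Op 11: insert d.com -> 10.0.0.1 (expiry=14+3=17). clock=14
Op 12: tick 10 -> clock=24. purged={d.com}
Op 13: tick 6 -> clock=30.
Op 14: tick 4 -> clock=34.
Op 15: insert e.com -> 10.0.0.3 (expiry=34+1=35). clock=34
Op 16: tick 9 -> clock=43. purged={e.com}
Op 17: tick 2 -> clock=45.
Op 18: insert b.com -> 10.0.0.2 (expiry=45+1=46). clock=45
Op 19: tick 1 -> clock=46. purged={b.com}
Op 20: insert e.com -> 10.0.0.4 (expiry=46+1=47). clock=46
Op 21: tick 2 -> clock=48. purged={e.com}
Op 22: tick 1 -> clock=49.
Op 23: tick 3 -> clock=52.
Op 24: tick 7 -> clock=59.
Op 25: insert e.com -> 10.0.0.2 (expiry=59+2=61). clock=59
Op 26: tick 2 -> clock=61. purged={e.com}
Final clock = 61
Final cache (unexpired): {} -> size=0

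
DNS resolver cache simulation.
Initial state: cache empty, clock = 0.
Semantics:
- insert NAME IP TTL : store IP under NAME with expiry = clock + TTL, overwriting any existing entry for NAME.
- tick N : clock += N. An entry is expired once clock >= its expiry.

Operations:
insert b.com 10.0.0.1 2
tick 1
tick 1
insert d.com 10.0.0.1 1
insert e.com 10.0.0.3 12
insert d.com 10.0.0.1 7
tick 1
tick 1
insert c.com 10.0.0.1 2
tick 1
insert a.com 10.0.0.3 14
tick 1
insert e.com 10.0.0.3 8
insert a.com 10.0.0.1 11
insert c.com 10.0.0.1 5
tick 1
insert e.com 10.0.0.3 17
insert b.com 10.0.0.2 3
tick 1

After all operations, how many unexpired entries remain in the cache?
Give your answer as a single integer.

Op 1: insert b.com -> 10.0.0.1 (expiry=0+2=2). clock=0
Op 2: tick 1 -> clock=1.
Op 3: tick 1 -> clock=2. purged={b.com}
Op 4: insert d.com -> 10.0.0.1 (expiry=2+1=3). clock=2
Op 5: insert e.com -> 10.0.0.3 (expiry=2+12=14). clock=2
Op 6: insert d.com -> 10.0.0.1 (expiry=2+7=9). clock=2
Op 7: tick 1 -> clock=3.
Op 8: tick 1 -> clock=4.
Op 9: insert c.com -> 10.0.0.1 (expiry=4+2=6). clock=4
Op 10: tick 1 -> clock=5.
Op 11: insert a.com -> 10.0.0.3 (expiry=5+14=19). clock=5
Op 12: tick 1 -> clock=6. purged={c.com}
Op 13: insert e.com -> 10.0.0.3 (expiry=6+8=14). clock=6
Op 14: insert a.com -> 10.0.0.1 (expiry=6+11=17). clock=6
Op 15: insert c.com -> 10.0.0.1 (expiry=6+5=11). clock=6
Op 16: tick 1 -> clock=7.
Op 17: insert e.com -> 10.0.0.3 (expiry=7+17=24). clock=7
Op 18: insert b.com -> 10.0.0.2 (expiry=7+3=10). clock=7
Op 19: tick 1 -> clock=8.
Final cache (unexpired): {a.com,b.com,c.com,d.com,e.com} -> size=5

Answer: 5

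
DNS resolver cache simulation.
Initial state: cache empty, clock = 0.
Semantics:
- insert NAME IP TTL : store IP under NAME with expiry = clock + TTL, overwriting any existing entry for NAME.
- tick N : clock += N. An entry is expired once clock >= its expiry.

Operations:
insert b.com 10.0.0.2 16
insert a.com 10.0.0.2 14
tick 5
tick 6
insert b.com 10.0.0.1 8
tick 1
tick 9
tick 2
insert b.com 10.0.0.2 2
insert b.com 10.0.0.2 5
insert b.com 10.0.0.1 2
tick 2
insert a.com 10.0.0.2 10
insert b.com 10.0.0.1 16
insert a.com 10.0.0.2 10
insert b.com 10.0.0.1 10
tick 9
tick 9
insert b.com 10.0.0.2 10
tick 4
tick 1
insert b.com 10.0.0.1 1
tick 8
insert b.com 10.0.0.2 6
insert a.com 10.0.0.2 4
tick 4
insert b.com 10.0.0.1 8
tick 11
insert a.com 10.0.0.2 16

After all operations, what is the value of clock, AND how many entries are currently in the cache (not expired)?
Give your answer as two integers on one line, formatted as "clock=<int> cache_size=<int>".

Op 1: insert b.com -> 10.0.0.2 (expiry=0+16=16). clock=0
Op 2: insert a.com -> 10.0.0.2 (expiry=0+14=14). clock=0
Op 3: tick 5 -> clock=5.
Op 4: tick 6 -> clock=11.
Op 5: insert b.com -> 10.0.0.1 (expiry=11+8=19). clock=11
Op 6: tick 1 -> clock=12.
Op 7: tick 9 -> clock=21. purged={a.com,b.com}
Op 8: tick 2 -> clock=23.
Op 9: insert b.com -> 10.0.0.2 (expiry=23+2=25). clock=23
Op 10: insert b.com -> 10.0.0.2 (expiry=23+5=28). clock=23
Op 11: insert b.com -> 10.0.0.1 (expiry=23+2=25). clock=23
Op 12: tick 2 -> clock=25. purged={b.com}
Op 13: insert a.com -> 10.0.0.2 (expiry=25+10=35). clock=25
Op 14: insert b.com -> 10.0.0.1 (expiry=25+16=41). clock=25
Op 15: insert a.com -> 10.0.0.2 (expiry=25+10=35). clock=25
Op 16: insert b.com -> 10.0.0.1 (expiry=25+10=35). clock=25
Op 17: tick 9 -> clock=34.
Op 18: tick 9 -> clock=43. purged={a.com,b.com}
Op 19: insert b.com -> 10.0.0.2 (expiry=43+10=53). clock=43
Op 20: tick 4 -> clock=47.
Op 21: tick 1 -> clock=48.
Op 22: insert b.com -> 10.0.0.1 (expiry=48+1=49). clock=48
Op 23: tick 8 -> clock=56. purged={b.com}
Op 24: insert b.com -> 10.0.0.2 (expiry=56+6=62). clock=56
Op 25: insert a.com -> 10.0.0.2 (expiry=56+4=60). clock=56
Op 26: tick 4 -> clock=60. purged={a.com}
Op 27: insert b.com -> 10.0.0.1 (expiry=60+8=68). clock=60
Op 28: tick 11 -> clock=71. purged={b.com}
Op 29: insert a.com -> 10.0.0.2 (expiry=71+16=87). clock=71
Final clock = 71
Final cache (unexpired): {a.com} -> size=1

Answer: clock=71 cache_size=1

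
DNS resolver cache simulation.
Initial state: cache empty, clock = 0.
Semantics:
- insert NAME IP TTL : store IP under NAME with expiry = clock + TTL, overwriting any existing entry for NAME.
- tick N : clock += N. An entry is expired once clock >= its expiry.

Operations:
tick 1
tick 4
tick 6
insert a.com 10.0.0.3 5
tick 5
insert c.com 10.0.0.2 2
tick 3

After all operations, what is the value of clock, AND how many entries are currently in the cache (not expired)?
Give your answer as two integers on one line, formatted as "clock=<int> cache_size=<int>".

Answer: clock=19 cache_size=0

Derivation:
Op 1: tick 1 -> clock=1.
Op 2: tick 4 -> clock=5.
Op 3: tick 6 -> clock=11.
Op 4: insert a.com -> 10.0.0.3 (expiry=11+5=16). clock=11
Op 5: tick 5 -> clock=16. purged={a.com}
Op 6: insert c.com -> 10.0.0.2 (expiry=16+2=18). clock=16
Op 7: tick 3 -> clock=19. purged={c.com}
Final clock = 19
Final cache (unexpired): {} -> size=0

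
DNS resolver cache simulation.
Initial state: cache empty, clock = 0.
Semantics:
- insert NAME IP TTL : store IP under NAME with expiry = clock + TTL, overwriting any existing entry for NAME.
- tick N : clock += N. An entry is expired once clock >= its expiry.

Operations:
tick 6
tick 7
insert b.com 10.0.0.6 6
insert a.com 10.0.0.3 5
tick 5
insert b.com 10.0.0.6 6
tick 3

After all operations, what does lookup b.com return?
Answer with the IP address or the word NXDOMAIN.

Answer: 10.0.0.6

Derivation:
Op 1: tick 6 -> clock=6.
Op 2: tick 7 -> clock=13.
Op 3: insert b.com -> 10.0.0.6 (expiry=13+6=19). clock=13
Op 4: insert a.com -> 10.0.0.3 (expiry=13+5=18). clock=13
Op 5: tick 5 -> clock=18. purged={a.com}
Op 6: insert b.com -> 10.0.0.6 (expiry=18+6=24). clock=18
Op 7: tick 3 -> clock=21.
lookup b.com: present, ip=10.0.0.6 expiry=24 > clock=21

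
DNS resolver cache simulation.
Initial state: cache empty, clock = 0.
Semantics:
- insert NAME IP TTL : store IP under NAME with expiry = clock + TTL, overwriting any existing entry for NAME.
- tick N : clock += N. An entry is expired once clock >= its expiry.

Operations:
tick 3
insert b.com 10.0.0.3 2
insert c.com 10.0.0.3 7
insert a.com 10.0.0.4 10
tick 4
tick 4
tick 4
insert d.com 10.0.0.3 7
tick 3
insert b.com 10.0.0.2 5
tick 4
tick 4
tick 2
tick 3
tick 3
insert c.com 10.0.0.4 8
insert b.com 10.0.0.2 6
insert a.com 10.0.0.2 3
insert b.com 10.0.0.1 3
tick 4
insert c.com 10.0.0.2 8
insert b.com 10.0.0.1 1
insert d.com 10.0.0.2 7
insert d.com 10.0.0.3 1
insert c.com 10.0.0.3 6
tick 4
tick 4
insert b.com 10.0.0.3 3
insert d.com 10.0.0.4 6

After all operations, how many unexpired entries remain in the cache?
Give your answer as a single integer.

Op 1: tick 3 -> clock=3.
Op 2: insert b.com -> 10.0.0.3 (expiry=3+2=5). clock=3
Op 3: insert c.com -> 10.0.0.3 (expiry=3+7=10). clock=3
Op 4: insert a.com -> 10.0.0.4 (expiry=3+10=13). clock=3
Op 5: tick 4 -> clock=7. purged={b.com}
Op 6: tick 4 -> clock=11. purged={c.com}
Op 7: tick 4 -> clock=15. purged={a.com}
Op 8: insert d.com -> 10.0.0.3 (expiry=15+7=22). clock=15
Op 9: tick 3 -> clock=18.
Op 10: insert b.com -> 10.0.0.2 (expiry=18+5=23). clock=18
Op 11: tick 4 -> clock=22. purged={d.com}
Op 12: tick 4 -> clock=26. purged={b.com}
Op 13: tick 2 -> clock=28.
Op 14: tick 3 -> clock=31.
Op 15: tick 3 -> clock=34.
Op 16: insert c.com -> 10.0.0.4 (expiry=34+8=42). clock=34
Op 17: insert b.com -> 10.0.0.2 (expiry=34+6=40). clock=34
Op 18: insert a.com -> 10.0.0.2 (expiry=34+3=37). clock=34
Op 19: insert b.com -> 10.0.0.1 (expiry=34+3=37). clock=34
Op 20: tick 4 -> clock=38. purged={a.com,b.com}
Op 21: insert c.com -> 10.0.0.2 (expiry=38+8=46). clock=38
Op 22: insert b.com -> 10.0.0.1 (expiry=38+1=39). clock=38
Op 23: insert d.com -> 10.0.0.2 (expiry=38+7=45). clock=38
Op 24: insert d.com -> 10.0.0.3 (expiry=38+1=39). clock=38
Op 25: insert c.com -> 10.0.0.3 (expiry=38+6=44). clock=38
Op 26: tick 4 -> clock=42. purged={b.com,d.com}
Op 27: tick 4 -> clock=46. purged={c.com}
Op 28: insert b.com -> 10.0.0.3 (expiry=46+3=49). clock=46
Op 29: insert d.com -> 10.0.0.4 (expiry=46+6=52). clock=46
Final cache (unexpired): {b.com,d.com} -> size=2

Answer: 2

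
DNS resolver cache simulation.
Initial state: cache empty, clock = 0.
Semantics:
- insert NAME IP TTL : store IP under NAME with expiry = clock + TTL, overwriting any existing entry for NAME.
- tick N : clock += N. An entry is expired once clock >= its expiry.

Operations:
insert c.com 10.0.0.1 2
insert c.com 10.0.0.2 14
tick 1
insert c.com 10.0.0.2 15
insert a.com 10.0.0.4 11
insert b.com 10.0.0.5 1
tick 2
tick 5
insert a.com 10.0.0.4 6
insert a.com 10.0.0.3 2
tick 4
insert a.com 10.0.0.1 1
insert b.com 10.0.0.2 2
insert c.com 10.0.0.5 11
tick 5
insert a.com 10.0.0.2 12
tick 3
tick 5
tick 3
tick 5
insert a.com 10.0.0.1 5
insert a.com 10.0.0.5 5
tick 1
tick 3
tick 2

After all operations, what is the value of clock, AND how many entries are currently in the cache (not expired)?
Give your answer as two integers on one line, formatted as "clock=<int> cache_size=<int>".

Answer: clock=39 cache_size=0

Derivation:
Op 1: insert c.com -> 10.0.0.1 (expiry=0+2=2). clock=0
Op 2: insert c.com -> 10.0.0.2 (expiry=0+14=14). clock=0
Op 3: tick 1 -> clock=1.
Op 4: insert c.com -> 10.0.0.2 (expiry=1+15=16). clock=1
Op 5: insert a.com -> 10.0.0.4 (expiry=1+11=12). clock=1
Op 6: insert b.com -> 10.0.0.5 (expiry=1+1=2). clock=1
Op 7: tick 2 -> clock=3. purged={b.com}
Op 8: tick 5 -> clock=8.
Op 9: insert a.com -> 10.0.0.4 (expiry=8+6=14). clock=8
Op 10: insert a.com -> 10.0.0.3 (expiry=8+2=10). clock=8
Op 11: tick 4 -> clock=12. purged={a.com}
Op 12: insert a.com -> 10.0.0.1 (expiry=12+1=13). clock=12
Op 13: insert b.com -> 10.0.0.2 (expiry=12+2=14). clock=12
Op 14: insert c.com -> 10.0.0.5 (expiry=12+11=23). clock=12
Op 15: tick 5 -> clock=17. purged={a.com,b.com}
Op 16: insert a.com -> 10.0.0.2 (expiry=17+12=29). clock=17
Op 17: tick 3 -> clock=20.
Op 18: tick 5 -> clock=25. purged={c.com}
Op 19: tick 3 -> clock=28.
Op 20: tick 5 -> clock=33. purged={a.com}
Op 21: insert a.com -> 10.0.0.1 (expiry=33+5=38). clock=33
Op 22: insert a.com -> 10.0.0.5 (expiry=33+5=38). clock=33
Op 23: tick 1 -> clock=34.
Op 24: tick 3 -> clock=37.
Op 25: tick 2 -> clock=39. purged={a.com}
Final clock = 39
Final cache (unexpired): {} -> size=0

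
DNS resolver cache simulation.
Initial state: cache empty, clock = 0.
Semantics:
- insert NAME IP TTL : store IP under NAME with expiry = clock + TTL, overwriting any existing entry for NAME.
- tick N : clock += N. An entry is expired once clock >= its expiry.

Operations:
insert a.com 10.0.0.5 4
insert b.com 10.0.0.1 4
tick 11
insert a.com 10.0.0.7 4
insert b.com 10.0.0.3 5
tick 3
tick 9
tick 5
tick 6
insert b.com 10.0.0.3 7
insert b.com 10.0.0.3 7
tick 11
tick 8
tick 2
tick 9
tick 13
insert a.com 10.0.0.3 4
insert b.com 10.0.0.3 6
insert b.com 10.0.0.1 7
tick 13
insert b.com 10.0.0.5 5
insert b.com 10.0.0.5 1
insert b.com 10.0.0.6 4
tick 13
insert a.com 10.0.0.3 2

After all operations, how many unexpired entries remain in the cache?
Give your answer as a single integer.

Answer: 1

Derivation:
Op 1: insert a.com -> 10.0.0.5 (expiry=0+4=4). clock=0
Op 2: insert b.com -> 10.0.0.1 (expiry=0+4=4). clock=0
Op 3: tick 11 -> clock=11. purged={a.com,b.com}
Op 4: insert a.com -> 10.0.0.7 (expiry=11+4=15). clock=11
Op 5: insert b.com -> 10.0.0.3 (expiry=11+5=16). clock=11
Op 6: tick 3 -> clock=14.
Op 7: tick 9 -> clock=23. purged={a.com,b.com}
Op 8: tick 5 -> clock=28.
Op 9: tick 6 -> clock=34.
Op 10: insert b.com -> 10.0.0.3 (expiry=34+7=41). clock=34
Op 11: insert b.com -> 10.0.0.3 (expiry=34+7=41). clock=34
Op 12: tick 11 -> clock=45. purged={b.com}
Op 13: tick 8 -> clock=53.
Op 14: tick 2 -> clock=55.
Op 15: tick 9 -> clock=64.
Op 16: tick 13 -> clock=77.
Op 17: insert a.com -> 10.0.0.3 (expiry=77+4=81). clock=77
Op 18: insert b.com -> 10.0.0.3 (expiry=77+6=83). clock=77
Op 19: insert b.com -> 10.0.0.1 (expiry=77+7=84). clock=77
Op 20: tick 13 -> clock=90. purged={a.com,b.com}
Op 21: insert b.com -> 10.0.0.5 (expiry=90+5=95). clock=90
Op 22: insert b.com -> 10.0.0.5 (expiry=90+1=91). clock=90
Op 23: insert b.com -> 10.0.0.6 (expiry=90+4=94). clock=90
Op 24: tick 13 -> clock=103. purged={b.com}
Op 25: insert a.com -> 10.0.0.3 (expiry=103+2=105). clock=103
Final cache (unexpired): {a.com} -> size=1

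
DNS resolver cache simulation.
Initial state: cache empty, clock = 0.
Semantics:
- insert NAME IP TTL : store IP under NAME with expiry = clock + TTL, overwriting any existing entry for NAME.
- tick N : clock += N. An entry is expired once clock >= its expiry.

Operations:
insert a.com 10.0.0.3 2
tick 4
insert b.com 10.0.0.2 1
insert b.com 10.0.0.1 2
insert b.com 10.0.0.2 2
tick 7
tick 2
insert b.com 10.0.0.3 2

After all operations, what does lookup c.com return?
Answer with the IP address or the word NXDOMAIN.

Op 1: insert a.com -> 10.0.0.3 (expiry=0+2=2). clock=0
Op 2: tick 4 -> clock=4. purged={a.com}
Op 3: insert b.com -> 10.0.0.2 (expiry=4+1=5). clock=4
Op 4: insert b.com -> 10.0.0.1 (expiry=4+2=6). clock=4
Op 5: insert b.com -> 10.0.0.2 (expiry=4+2=6). clock=4
Op 6: tick 7 -> clock=11. purged={b.com}
Op 7: tick 2 -> clock=13.
Op 8: insert b.com -> 10.0.0.3 (expiry=13+2=15). clock=13
lookup c.com: not in cache (expired or never inserted)

Answer: NXDOMAIN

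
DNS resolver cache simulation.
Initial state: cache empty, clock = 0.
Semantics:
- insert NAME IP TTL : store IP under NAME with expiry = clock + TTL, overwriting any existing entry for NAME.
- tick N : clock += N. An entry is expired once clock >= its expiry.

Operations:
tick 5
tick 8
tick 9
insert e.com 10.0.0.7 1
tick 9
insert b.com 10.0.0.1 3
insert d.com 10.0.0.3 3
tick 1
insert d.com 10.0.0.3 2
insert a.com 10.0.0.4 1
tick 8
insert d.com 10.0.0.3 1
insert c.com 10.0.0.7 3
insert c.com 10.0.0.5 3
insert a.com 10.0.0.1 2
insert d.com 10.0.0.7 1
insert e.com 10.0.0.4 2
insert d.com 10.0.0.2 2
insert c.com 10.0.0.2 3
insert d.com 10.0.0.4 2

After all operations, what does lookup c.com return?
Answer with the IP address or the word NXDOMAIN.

Op 1: tick 5 -> clock=5.
Op 2: tick 8 -> clock=13.
Op 3: tick 9 -> clock=22.
Op 4: insert e.com -> 10.0.0.7 (expiry=22+1=23). clock=22
Op 5: tick 9 -> clock=31. purged={e.com}
Op 6: insert b.com -> 10.0.0.1 (expiry=31+3=34). clock=31
Op 7: insert d.com -> 10.0.0.3 (expiry=31+3=34). clock=31
Op 8: tick 1 -> clock=32.
Op 9: insert d.com -> 10.0.0.3 (expiry=32+2=34). clock=32
Op 10: insert a.com -> 10.0.0.4 (expiry=32+1=33). clock=32
Op 11: tick 8 -> clock=40. purged={a.com,b.com,d.com}
Op 12: insert d.com -> 10.0.0.3 (expiry=40+1=41). clock=40
Op 13: insert c.com -> 10.0.0.7 (expiry=40+3=43). clock=40
Op 14: insert c.com -> 10.0.0.5 (expiry=40+3=43). clock=40
Op 15: insert a.com -> 10.0.0.1 (expiry=40+2=42). clock=40
Op 16: insert d.com -> 10.0.0.7 (expiry=40+1=41). clock=40
Op 17: insert e.com -> 10.0.0.4 (expiry=40+2=42). clock=40
Op 18: insert d.com -> 10.0.0.2 (expiry=40+2=42). clock=40
Op 19: insert c.com -> 10.0.0.2 (expiry=40+3=43). clock=40
Op 20: insert d.com -> 10.0.0.4 (expiry=40+2=42). clock=40
lookup c.com: present, ip=10.0.0.2 expiry=43 > clock=40

Answer: 10.0.0.2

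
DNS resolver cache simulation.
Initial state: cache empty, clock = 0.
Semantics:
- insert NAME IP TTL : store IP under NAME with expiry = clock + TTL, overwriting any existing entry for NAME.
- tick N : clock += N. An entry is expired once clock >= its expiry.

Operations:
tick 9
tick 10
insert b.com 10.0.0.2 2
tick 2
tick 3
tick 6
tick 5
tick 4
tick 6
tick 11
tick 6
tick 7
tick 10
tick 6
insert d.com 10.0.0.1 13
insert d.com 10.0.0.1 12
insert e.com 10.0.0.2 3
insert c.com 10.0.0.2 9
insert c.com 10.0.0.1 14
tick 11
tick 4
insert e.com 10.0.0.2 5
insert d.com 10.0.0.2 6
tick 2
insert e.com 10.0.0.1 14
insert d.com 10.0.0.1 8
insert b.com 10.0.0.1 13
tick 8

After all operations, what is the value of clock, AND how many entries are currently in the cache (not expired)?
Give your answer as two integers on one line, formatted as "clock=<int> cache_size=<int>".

Answer: clock=110 cache_size=2

Derivation:
Op 1: tick 9 -> clock=9.
Op 2: tick 10 -> clock=19.
Op 3: insert b.com -> 10.0.0.2 (expiry=19+2=21). clock=19
Op 4: tick 2 -> clock=21. purged={b.com}
Op 5: tick 3 -> clock=24.
Op 6: tick 6 -> clock=30.
Op 7: tick 5 -> clock=35.
Op 8: tick 4 -> clock=39.
Op 9: tick 6 -> clock=45.
Op 10: tick 11 -> clock=56.
Op 11: tick 6 -> clock=62.
Op 12: tick 7 -> clock=69.
Op 13: tick 10 -> clock=79.
Op 14: tick 6 -> clock=85.
Op 15: insert d.com -> 10.0.0.1 (expiry=85+13=98). clock=85
Op 16: insert d.com -> 10.0.0.1 (expiry=85+12=97). clock=85
Op 17: insert e.com -> 10.0.0.2 (expiry=85+3=88). clock=85
Op 18: insert c.com -> 10.0.0.2 (expiry=85+9=94). clock=85
Op 19: insert c.com -> 10.0.0.1 (expiry=85+14=99). clock=85
Op 20: tick 11 -> clock=96. purged={e.com}
Op 21: tick 4 -> clock=100. purged={c.com,d.com}
Op 22: insert e.com -> 10.0.0.2 (expiry=100+5=105). clock=100
Op 23: insert d.com -> 10.0.0.2 (expiry=100+6=106). clock=100
Op 24: tick 2 -> clock=102.
Op 25: insert e.com -> 10.0.0.1 (expiry=102+14=116). clock=102
Op 26: insert d.com -> 10.0.0.1 (expiry=102+8=110). clock=102
Op 27: insert b.com -> 10.0.0.1 (expiry=102+13=115). clock=102
Op 28: tick 8 -> clock=110. purged={d.com}
Final clock = 110
Final cache (unexpired): {b.com,e.com} -> size=2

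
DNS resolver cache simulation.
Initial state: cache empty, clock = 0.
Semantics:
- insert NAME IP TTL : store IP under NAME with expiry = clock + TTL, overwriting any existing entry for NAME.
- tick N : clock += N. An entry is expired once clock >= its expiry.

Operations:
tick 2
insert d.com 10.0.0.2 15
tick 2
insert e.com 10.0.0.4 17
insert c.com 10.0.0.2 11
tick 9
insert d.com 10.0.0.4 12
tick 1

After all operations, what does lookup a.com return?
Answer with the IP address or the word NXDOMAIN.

Answer: NXDOMAIN

Derivation:
Op 1: tick 2 -> clock=2.
Op 2: insert d.com -> 10.0.0.2 (expiry=2+15=17). clock=2
Op 3: tick 2 -> clock=4.
Op 4: insert e.com -> 10.0.0.4 (expiry=4+17=21). clock=4
Op 5: insert c.com -> 10.0.0.2 (expiry=4+11=15). clock=4
Op 6: tick 9 -> clock=13.
Op 7: insert d.com -> 10.0.0.4 (expiry=13+12=25). clock=13
Op 8: tick 1 -> clock=14.
lookup a.com: not in cache (expired or never inserted)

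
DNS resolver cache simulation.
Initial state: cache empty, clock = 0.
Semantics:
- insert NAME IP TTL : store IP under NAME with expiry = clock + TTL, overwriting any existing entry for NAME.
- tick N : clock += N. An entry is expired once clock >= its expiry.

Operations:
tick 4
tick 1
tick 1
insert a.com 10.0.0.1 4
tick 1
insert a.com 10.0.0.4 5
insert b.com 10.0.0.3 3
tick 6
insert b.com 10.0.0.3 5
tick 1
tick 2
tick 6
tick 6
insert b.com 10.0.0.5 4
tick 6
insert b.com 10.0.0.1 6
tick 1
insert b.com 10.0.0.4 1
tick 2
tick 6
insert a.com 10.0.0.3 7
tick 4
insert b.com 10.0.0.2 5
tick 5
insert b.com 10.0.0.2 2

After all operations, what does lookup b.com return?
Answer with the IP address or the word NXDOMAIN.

Op 1: tick 4 -> clock=4.
Op 2: tick 1 -> clock=5.
Op 3: tick 1 -> clock=6.
Op 4: insert a.com -> 10.0.0.1 (expiry=6+4=10). clock=6
Op 5: tick 1 -> clock=7.
Op 6: insert a.com -> 10.0.0.4 (expiry=7+5=12). clock=7
Op 7: insert b.com -> 10.0.0.3 (expiry=7+3=10). clock=7
Op 8: tick 6 -> clock=13. purged={a.com,b.com}
Op 9: insert b.com -> 10.0.0.3 (expiry=13+5=18). clock=13
Op 10: tick 1 -> clock=14.
Op 11: tick 2 -> clock=16.
Op 12: tick 6 -> clock=22. purged={b.com}
Op 13: tick 6 -> clock=28.
Op 14: insert b.com -> 10.0.0.5 (expiry=28+4=32). clock=28
Op 15: tick 6 -> clock=34. purged={b.com}
Op 16: insert b.com -> 10.0.0.1 (expiry=34+6=40). clock=34
Op 17: tick 1 -> clock=35.
Op 18: insert b.com -> 10.0.0.4 (expiry=35+1=36). clock=35
Op 19: tick 2 -> clock=37. purged={b.com}
Op 20: tick 6 -> clock=43.
Op 21: insert a.com -> 10.0.0.3 (expiry=43+7=50). clock=43
Op 22: tick 4 -> clock=47.
Op 23: insert b.com -> 10.0.0.2 (expiry=47+5=52). clock=47
Op 24: tick 5 -> clock=52. purged={a.com,b.com}
Op 25: insert b.com -> 10.0.0.2 (expiry=52+2=54). clock=52
lookup b.com: present, ip=10.0.0.2 expiry=54 > clock=52

Answer: 10.0.0.2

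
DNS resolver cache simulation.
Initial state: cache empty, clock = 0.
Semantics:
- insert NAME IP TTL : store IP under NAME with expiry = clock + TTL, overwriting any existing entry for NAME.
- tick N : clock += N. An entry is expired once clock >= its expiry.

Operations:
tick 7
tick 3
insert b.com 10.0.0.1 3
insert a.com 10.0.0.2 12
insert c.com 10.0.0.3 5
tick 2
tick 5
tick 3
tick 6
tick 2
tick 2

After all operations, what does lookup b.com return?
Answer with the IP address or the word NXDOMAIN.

Op 1: tick 7 -> clock=7.
Op 2: tick 3 -> clock=10.
Op 3: insert b.com -> 10.0.0.1 (expiry=10+3=13). clock=10
Op 4: insert a.com -> 10.0.0.2 (expiry=10+12=22). clock=10
Op 5: insert c.com -> 10.0.0.3 (expiry=10+5=15). clock=10
Op 6: tick 2 -> clock=12.
Op 7: tick 5 -> clock=17. purged={b.com,c.com}
Op 8: tick 3 -> clock=20.
Op 9: tick 6 -> clock=26. purged={a.com}
Op 10: tick 2 -> clock=28.
Op 11: tick 2 -> clock=30.
lookup b.com: not in cache (expired or never inserted)

Answer: NXDOMAIN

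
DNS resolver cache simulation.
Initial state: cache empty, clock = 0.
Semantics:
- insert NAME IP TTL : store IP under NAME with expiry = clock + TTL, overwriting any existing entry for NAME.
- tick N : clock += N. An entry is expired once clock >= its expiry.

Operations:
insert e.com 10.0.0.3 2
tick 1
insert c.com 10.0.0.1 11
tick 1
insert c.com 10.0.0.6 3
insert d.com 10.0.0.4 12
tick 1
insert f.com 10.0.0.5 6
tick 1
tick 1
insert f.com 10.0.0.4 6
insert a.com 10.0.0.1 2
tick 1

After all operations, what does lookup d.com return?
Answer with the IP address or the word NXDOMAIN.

Answer: 10.0.0.4

Derivation:
Op 1: insert e.com -> 10.0.0.3 (expiry=0+2=2). clock=0
Op 2: tick 1 -> clock=1.
Op 3: insert c.com -> 10.0.0.1 (expiry=1+11=12). clock=1
Op 4: tick 1 -> clock=2. purged={e.com}
Op 5: insert c.com -> 10.0.0.6 (expiry=2+3=5). clock=2
Op 6: insert d.com -> 10.0.0.4 (expiry=2+12=14). clock=2
Op 7: tick 1 -> clock=3.
Op 8: insert f.com -> 10.0.0.5 (expiry=3+6=9). clock=3
Op 9: tick 1 -> clock=4.
Op 10: tick 1 -> clock=5. purged={c.com}
Op 11: insert f.com -> 10.0.0.4 (expiry=5+6=11). clock=5
Op 12: insert a.com -> 10.0.0.1 (expiry=5+2=7). clock=5
Op 13: tick 1 -> clock=6.
lookup d.com: present, ip=10.0.0.4 expiry=14 > clock=6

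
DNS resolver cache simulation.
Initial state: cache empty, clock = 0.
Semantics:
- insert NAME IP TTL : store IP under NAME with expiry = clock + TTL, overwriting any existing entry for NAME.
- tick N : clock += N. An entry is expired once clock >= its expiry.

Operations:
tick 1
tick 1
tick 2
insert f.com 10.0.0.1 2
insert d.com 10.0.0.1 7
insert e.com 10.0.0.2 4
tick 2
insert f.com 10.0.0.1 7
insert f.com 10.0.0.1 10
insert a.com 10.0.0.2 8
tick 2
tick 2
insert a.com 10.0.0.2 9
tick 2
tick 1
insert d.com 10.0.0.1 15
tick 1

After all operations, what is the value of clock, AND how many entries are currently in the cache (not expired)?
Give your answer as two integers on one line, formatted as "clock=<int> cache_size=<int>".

Op 1: tick 1 -> clock=1.
Op 2: tick 1 -> clock=2.
Op 3: tick 2 -> clock=4.
Op 4: insert f.com -> 10.0.0.1 (expiry=4+2=6). clock=4
Op 5: insert d.com -> 10.0.0.1 (expiry=4+7=11). clock=4
Op 6: insert e.com -> 10.0.0.2 (expiry=4+4=8). clock=4
Op 7: tick 2 -> clock=6. purged={f.com}
Op 8: insert f.com -> 10.0.0.1 (expiry=6+7=13). clock=6
Op 9: insert f.com -> 10.0.0.1 (expiry=6+10=16). clock=6
Op 10: insert a.com -> 10.0.0.2 (expiry=6+8=14). clock=6
Op 11: tick 2 -> clock=8. purged={e.com}
Op 12: tick 2 -> clock=10.
Op 13: insert a.com -> 10.0.0.2 (expiry=10+9=19). clock=10
Op 14: tick 2 -> clock=12. purged={d.com}
Op 15: tick 1 -> clock=13.
Op 16: insert d.com -> 10.0.0.1 (expiry=13+15=28). clock=13
Op 17: tick 1 -> clock=14.
Final clock = 14
Final cache (unexpired): {a.com,d.com,f.com} -> size=3

Answer: clock=14 cache_size=3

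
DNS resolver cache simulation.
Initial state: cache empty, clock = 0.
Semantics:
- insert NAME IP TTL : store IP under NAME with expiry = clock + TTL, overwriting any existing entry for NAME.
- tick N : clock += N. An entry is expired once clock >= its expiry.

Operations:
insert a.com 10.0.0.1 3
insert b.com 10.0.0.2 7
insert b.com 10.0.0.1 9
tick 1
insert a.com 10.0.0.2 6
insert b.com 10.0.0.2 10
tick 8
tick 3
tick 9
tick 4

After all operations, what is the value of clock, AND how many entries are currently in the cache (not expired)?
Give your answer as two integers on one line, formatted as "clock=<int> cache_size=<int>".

Answer: clock=25 cache_size=0

Derivation:
Op 1: insert a.com -> 10.0.0.1 (expiry=0+3=3). clock=0
Op 2: insert b.com -> 10.0.0.2 (expiry=0+7=7). clock=0
Op 3: insert b.com -> 10.0.0.1 (expiry=0+9=9). clock=0
Op 4: tick 1 -> clock=1.
Op 5: insert a.com -> 10.0.0.2 (expiry=1+6=7). clock=1
Op 6: insert b.com -> 10.0.0.2 (expiry=1+10=11). clock=1
Op 7: tick 8 -> clock=9. purged={a.com}
Op 8: tick 3 -> clock=12. purged={b.com}
Op 9: tick 9 -> clock=21.
Op 10: tick 4 -> clock=25.
Final clock = 25
Final cache (unexpired): {} -> size=0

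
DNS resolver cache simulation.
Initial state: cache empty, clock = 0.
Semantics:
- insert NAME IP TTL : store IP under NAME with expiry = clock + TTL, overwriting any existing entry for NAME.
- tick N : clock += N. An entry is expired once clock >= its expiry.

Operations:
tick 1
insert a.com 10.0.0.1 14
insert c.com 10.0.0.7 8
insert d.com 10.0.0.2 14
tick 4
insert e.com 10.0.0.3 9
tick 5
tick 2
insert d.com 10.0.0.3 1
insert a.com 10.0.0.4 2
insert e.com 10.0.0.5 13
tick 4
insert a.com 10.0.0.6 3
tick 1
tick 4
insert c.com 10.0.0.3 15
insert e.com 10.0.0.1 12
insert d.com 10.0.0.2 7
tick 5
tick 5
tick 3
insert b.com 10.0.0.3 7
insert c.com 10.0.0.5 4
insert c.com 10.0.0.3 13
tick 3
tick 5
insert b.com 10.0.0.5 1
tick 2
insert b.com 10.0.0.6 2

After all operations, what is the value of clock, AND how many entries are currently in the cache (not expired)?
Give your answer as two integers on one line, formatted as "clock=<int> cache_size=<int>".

Op 1: tick 1 -> clock=1.
Op 2: insert a.com -> 10.0.0.1 (expiry=1+14=15). clock=1
Op 3: insert c.com -> 10.0.0.7 (expiry=1+8=9). clock=1
Op 4: insert d.com -> 10.0.0.2 (expiry=1+14=15). clock=1
Op 5: tick 4 -> clock=5.
Op 6: insert e.com -> 10.0.0.3 (expiry=5+9=14). clock=5
Op 7: tick 5 -> clock=10. purged={c.com}
Op 8: tick 2 -> clock=12.
Op 9: insert d.com -> 10.0.0.3 (expiry=12+1=13). clock=12
Op 10: insert a.com -> 10.0.0.4 (expiry=12+2=14). clock=12
Op 11: insert e.com -> 10.0.0.5 (expiry=12+13=25). clock=12
Op 12: tick 4 -> clock=16. purged={a.com,d.com}
Op 13: insert a.com -> 10.0.0.6 (expiry=16+3=19). clock=16
Op 14: tick 1 -> clock=17.
Op 15: tick 4 -> clock=21. purged={a.com}
Op 16: insert c.com -> 10.0.0.3 (expiry=21+15=36). clock=21
Op 17: insert e.com -> 10.0.0.1 (expiry=21+12=33). clock=21
Op 18: insert d.com -> 10.0.0.2 (expiry=21+7=28). clock=21
Op 19: tick 5 -> clock=26.
Op 20: tick 5 -> clock=31. purged={d.com}
Op 21: tick 3 -> clock=34. purged={e.com}
Op 22: insert b.com -> 10.0.0.3 (expiry=34+7=41). clock=34
Op 23: insert c.com -> 10.0.0.5 (expiry=34+4=38). clock=34
Op 24: insert c.com -> 10.0.0.3 (expiry=34+13=47). clock=34
Op 25: tick 3 -> clock=37.
Op 26: tick 5 -> clock=42. purged={b.com}
Op 27: insert b.com -> 10.0.0.5 (expiry=42+1=43). clock=42
Op 28: tick 2 -> clock=44. purged={b.com}
Op 29: insert b.com -> 10.0.0.6 (expiry=44+2=46). clock=44
Final clock = 44
Final cache (unexpired): {b.com,c.com} -> size=2

Answer: clock=44 cache_size=2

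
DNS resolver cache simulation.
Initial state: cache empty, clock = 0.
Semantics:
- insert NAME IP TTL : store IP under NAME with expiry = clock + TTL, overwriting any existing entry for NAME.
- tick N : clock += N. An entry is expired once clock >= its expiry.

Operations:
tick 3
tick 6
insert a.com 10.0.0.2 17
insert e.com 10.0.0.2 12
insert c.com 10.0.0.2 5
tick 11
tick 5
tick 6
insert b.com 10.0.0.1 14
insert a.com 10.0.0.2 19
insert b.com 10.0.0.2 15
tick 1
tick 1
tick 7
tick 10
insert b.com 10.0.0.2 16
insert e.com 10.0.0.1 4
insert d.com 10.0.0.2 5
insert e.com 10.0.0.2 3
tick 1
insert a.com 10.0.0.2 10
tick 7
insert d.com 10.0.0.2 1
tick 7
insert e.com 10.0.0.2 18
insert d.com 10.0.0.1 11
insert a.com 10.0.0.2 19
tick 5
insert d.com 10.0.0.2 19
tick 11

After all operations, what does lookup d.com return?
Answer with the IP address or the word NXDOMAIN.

Op 1: tick 3 -> clock=3.
Op 2: tick 6 -> clock=9.
Op 3: insert a.com -> 10.0.0.2 (expiry=9+17=26). clock=9
Op 4: insert e.com -> 10.0.0.2 (expiry=9+12=21). clock=9
Op 5: insert c.com -> 10.0.0.2 (expiry=9+5=14). clock=9
Op 6: tick 11 -> clock=20. purged={c.com}
Op 7: tick 5 -> clock=25. purged={e.com}
Op 8: tick 6 -> clock=31. purged={a.com}
Op 9: insert b.com -> 10.0.0.1 (expiry=31+14=45). clock=31
Op 10: insert a.com -> 10.0.0.2 (expiry=31+19=50). clock=31
Op 11: insert b.com -> 10.0.0.2 (expiry=31+15=46). clock=31
Op 12: tick 1 -> clock=32.
Op 13: tick 1 -> clock=33.
Op 14: tick 7 -> clock=40.
Op 15: tick 10 -> clock=50. purged={a.com,b.com}
Op 16: insert b.com -> 10.0.0.2 (expiry=50+16=66). clock=50
Op 17: insert e.com -> 10.0.0.1 (expiry=50+4=54). clock=50
Op 18: insert d.com -> 10.0.0.2 (expiry=50+5=55). clock=50
Op 19: insert e.com -> 10.0.0.2 (expiry=50+3=53). clock=50
Op 20: tick 1 -> clock=51.
Op 21: insert a.com -> 10.0.0.2 (expiry=51+10=61). clock=51
Op 22: tick 7 -> clock=58. purged={d.com,e.com}
Op 23: insert d.com -> 10.0.0.2 (expiry=58+1=59). clock=58
Op 24: tick 7 -> clock=65. purged={a.com,d.com}
Op 25: insert e.com -> 10.0.0.2 (expiry=65+18=83). clock=65
Op 26: insert d.com -> 10.0.0.1 (expiry=65+11=76). clock=65
Op 27: insert a.com -> 10.0.0.2 (expiry=65+19=84). clock=65
Op 28: tick 5 -> clock=70. purged={b.com}
Op 29: insert d.com -> 10.0.0.2 (expiry=70+19=89). clock=70
Op 30: tick 11 -> clock=81.
lookup d.com: present, ip=10.0.0.2 expiry=89 > clock=81

Answer: 10.0.0.2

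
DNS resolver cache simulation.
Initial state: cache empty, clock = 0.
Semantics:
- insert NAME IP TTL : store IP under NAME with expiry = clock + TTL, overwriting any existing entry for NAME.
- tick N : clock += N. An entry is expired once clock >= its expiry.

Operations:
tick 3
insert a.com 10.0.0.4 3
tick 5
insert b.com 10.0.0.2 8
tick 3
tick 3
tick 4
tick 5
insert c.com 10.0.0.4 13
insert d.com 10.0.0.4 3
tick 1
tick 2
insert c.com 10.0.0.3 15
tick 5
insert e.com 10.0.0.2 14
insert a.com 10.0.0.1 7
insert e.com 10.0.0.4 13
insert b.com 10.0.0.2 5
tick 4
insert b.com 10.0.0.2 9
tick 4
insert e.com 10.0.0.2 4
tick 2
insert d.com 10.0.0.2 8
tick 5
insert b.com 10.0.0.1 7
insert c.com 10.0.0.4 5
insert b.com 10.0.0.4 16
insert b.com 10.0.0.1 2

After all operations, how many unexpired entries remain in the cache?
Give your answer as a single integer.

Op 1: tick 3 -> clock=3.
Op 2: insert a.com -> 10.0.0.4 (expiry=3+3=6). clock=3
Op 3: tick 5 -> clock=8. purged={a.com}
Op 4: insert b.com -> 10.0.0.2 (expiry=8+8=16). clock=8
Op 5: tick 3 -> clock=11.
Op 6: tick 3 -> clock=14.
Op 7: tick 4 -> clock=18. purged={b.com}
Op 8: tick 5 -> clock=23.
Op 9: insert c.com -> 10.0.0.4 (expiry=23+13=36). clock=23
Op 10: insert d.com -> 10.0.0.4 (expiry=23+3=26). clock=23
Op 11: tick 1 -> clock=24.
Op 12: tick 2 -> clock=26. purged={d.com}
Op 13: insert c.com -> 10.0.0.3 (expiry=26+15=41). clock=26
Op 14: tick 5 -> clock=31.
Op 15: insert e.com -> 10.0.0.2 (expiry=31+14=45). clock=31
Op 16: insert a.com -> 10.0.0.1 (expiry=31+7=38). clock=31
Op 17: insert e.com -> 10.0.0.4 (expiry=31+13=44). clock=31
Op 18: insert b.com -> 10.0.0.2 (expiry=31+5=36). clock=31
Op 19: tick 4 -> clock=35.
Op 20: insert b.com -> 10.0.0.2 (expiry=35+9=44). clock=35
Op 21: tick 4 -> clock=39. purged={a.com}
Op 22: insert e.com -> 10.0.0.2 (expiry=39+4=43). clock=39
Op 23: tick 2 -> clock=41. purged={c.com}
Op 24: insert d.com -> 10.0.0.2 (expiry=41+8=49). clock=41
Op 25: tick 5 -> clock=46. purged={b.com,e.com}
Op 26: insert b.com -> 10.0.0.1 (expiry=46+7=53). clock=46
Op 27: insert c.com -> 10.0.0.4 (expiry=46+5=51). clock=46
Op 28: insert b.com -> 10.0.0.4 (expiry=46+16=62). clock=46
Op 29: insert b.com -> 10.0.0.1 (expiry=46+2=48). clock=46
Final cache (unexpired): {b.com,c.com,d.com} -> size=3

Answer: 3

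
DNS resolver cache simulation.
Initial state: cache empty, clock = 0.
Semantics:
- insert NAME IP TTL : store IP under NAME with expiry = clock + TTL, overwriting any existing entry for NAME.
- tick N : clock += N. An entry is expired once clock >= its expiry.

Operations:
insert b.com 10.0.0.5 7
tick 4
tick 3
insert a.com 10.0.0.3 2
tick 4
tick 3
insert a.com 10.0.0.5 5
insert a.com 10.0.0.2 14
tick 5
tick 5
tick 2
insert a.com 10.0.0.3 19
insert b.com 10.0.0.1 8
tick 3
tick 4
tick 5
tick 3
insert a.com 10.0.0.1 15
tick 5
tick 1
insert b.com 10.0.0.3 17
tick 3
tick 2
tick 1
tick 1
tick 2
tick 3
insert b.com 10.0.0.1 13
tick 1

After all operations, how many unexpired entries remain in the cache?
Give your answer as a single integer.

Op 1: insert b.com -> 10.0.0.5 (expiry=0+7=7). clock=0
Op 2: tick 4 -> clock=4.
Op 3: tick 3 -> clock=7. purged={b.com}
Op 4: insert a.com -> 10.0.0.3 (expiry=7+2=9). clock=7
Op 5: tick 4 -> clock=11. purged={a.com}
Op 6: tick 3 -> clock=14.
Op 7: insert a.com -> 10.0.0.5 (expiry=14+5=19). clock=14
Op 8: insert a.com -> 10.0.0.2 (expiry=14+14=28). clock=14
Op 9: tick 5 -> clock=19.
Op 10: tick 5 -> clock=24.
Op 11: tick 2 -> clock=26.
Op 12: insert a.com -> 10.0.0.3 (expiry=26+19=45). clock=26
Op 13: insert b.com -> 10.0.0.1 (expiry=26+8=34). clock=26
Op 14: tick 3 -> clock=29.
Op 15: tick 4 -> clock=33.
Op 16: tick 5 -> clock=38. purged={b.com}
Op 17: tick 3 -> clock=41.
Op 18: insert a.com -> 10.0.0.1 (expiry=41+15=56). clock=41
Op 19: tick 5 -> clock=46.
Op 20: tick 1 -> clock=47.
Op 21: insert b.com -> 10.0.0.3 (expiry=47+17=64). clock=47
Op 22: tick 3 -> clock=50.
Op 23: tick 2 -> clock=52.
Op 24: tick 1 -> clock=53.
Op 25: tick 1 -> clock=54.
Op 26: tick 2 -> clock=56. purged={a.com}
Op 27: tick 3 -> clock=59.
Op 28: insert b.com -> 10.0.0.1 (expiry=59+13=72). clock=59
Op 29: tick 1 -> clock=60.
Final cache (unexpired): {b.com} -> size=1

Answer: 1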